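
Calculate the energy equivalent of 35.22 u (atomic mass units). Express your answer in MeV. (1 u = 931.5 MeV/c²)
E = mc² = 32810 MeV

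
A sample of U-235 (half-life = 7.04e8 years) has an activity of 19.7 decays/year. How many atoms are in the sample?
N = A/λ = 2.001e10 atoms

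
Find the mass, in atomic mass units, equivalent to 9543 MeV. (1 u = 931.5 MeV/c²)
m = E/c² = 10.24 u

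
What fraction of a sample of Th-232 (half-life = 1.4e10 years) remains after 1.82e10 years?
N/N₀ = (1/2)^(t/t½) = 0.4061 = 40.6%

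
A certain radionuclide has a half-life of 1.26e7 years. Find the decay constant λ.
λ = ln(2)/t½ = 5.501e-8 year⁻¹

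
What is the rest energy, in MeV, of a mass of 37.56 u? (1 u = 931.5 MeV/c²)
E = mc² = 34990 MeV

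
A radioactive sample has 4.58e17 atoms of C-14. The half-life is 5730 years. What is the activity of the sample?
A = λN = 5.54e13 decays/year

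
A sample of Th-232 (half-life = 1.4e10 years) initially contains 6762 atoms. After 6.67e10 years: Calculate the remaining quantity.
N = N₀(1/2)^(t/t½) = 248.8 atoms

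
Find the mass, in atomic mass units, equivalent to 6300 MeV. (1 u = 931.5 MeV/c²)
m = E/c² = 6.763 u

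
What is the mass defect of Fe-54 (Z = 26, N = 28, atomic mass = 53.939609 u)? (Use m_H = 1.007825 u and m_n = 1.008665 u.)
Δm = Z·m_H + N·m_n − M = 0.5065 u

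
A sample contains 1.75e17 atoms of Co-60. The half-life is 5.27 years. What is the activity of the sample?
A = λN = 2.302e16 decays/year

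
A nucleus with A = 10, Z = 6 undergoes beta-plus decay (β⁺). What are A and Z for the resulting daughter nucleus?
Daughter: A = 10, Z = 5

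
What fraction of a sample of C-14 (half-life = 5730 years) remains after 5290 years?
N/N₀ = (1/2)^(t/t½) = 0.5273 = 52.7%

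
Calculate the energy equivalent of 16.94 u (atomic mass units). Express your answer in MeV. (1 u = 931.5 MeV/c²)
E = mc² = 15780 MeV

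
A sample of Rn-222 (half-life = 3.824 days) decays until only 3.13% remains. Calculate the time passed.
t = t½ × log₂(N₀/N) = 19.11 days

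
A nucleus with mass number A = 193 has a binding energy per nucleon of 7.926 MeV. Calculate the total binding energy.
B.E. = 7.926 × 193 = 1530 MeV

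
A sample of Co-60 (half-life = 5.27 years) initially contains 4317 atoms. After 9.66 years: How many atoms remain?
N = N₀(1/2)^(t/t½) = 1212 atoms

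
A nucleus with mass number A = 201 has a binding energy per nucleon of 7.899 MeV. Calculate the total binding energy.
B.E. = 7.899 × 201 = 1588 MeV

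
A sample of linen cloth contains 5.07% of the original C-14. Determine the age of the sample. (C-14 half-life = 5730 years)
Age = t½ × log₂(1/ratio) = 24650 years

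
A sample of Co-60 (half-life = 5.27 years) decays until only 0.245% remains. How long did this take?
t = t½ × log₂(N₀/N) = 45.71 years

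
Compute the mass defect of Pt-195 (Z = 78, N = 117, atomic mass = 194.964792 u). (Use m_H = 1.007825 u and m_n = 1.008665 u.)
Δm = Z·m_H + N·m_n − M = 1.659 u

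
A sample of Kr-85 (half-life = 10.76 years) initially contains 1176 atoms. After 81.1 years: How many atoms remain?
N = N₀(1/2)^(t/t½) = 6.331 atoms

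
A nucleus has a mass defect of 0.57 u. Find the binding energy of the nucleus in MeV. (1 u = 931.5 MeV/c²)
B.E. = Δm × 931.5 = 531 MeV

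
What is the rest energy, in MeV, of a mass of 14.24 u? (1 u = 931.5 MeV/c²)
E = mc² = 13260 MeV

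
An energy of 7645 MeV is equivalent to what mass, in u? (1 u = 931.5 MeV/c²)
m = E/c² = 8.207 u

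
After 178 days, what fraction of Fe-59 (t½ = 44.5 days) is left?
N/N₀ = (1/2)^(t/t½) = 0.0625 = 6.25%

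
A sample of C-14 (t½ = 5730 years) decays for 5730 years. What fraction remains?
N/N₀ = (1/2)^(t/t½) = 0.5 = 50%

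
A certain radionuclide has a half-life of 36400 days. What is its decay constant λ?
λ = ln(2)/t½ = 1.904e-5 day⁻¹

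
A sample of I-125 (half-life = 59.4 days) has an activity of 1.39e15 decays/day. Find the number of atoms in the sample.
N = A/λ = 1.191e17 atoms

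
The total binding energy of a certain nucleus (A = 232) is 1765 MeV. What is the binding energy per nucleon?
B.E./A = 1765/232 = 7.608 MeV/nucleon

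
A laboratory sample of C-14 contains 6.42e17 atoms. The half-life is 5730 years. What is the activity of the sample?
A = λN = 7.766e13 decays/year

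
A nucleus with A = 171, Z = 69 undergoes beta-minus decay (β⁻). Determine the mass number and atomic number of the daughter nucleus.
Daughter: A = 171, Z = 70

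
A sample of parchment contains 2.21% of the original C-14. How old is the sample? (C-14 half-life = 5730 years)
Age = t½ × log₂(1/ratio) = 31510 years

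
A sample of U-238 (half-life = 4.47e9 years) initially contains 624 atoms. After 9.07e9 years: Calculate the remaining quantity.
N = N₀(1/2)^(t/t½) = 152.9 atoms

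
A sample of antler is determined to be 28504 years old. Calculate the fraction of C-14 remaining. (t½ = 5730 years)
N/N₀ = (1/2)^(t/t½) = 0.03181 = 3.18%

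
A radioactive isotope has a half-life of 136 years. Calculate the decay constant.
λ = ln(2)/t½ = 0.005097 year⁻¹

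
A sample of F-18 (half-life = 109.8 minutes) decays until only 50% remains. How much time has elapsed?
t = t½ × log₂(N₀/N) = 109.8 minutes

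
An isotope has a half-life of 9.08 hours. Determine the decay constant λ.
λ = ln(2)/t½ = 0.07634 hour⁻¹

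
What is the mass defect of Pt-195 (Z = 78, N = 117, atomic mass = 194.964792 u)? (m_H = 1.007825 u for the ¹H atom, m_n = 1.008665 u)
Δm = Z·m_H + N·m_n − M = 1.659 u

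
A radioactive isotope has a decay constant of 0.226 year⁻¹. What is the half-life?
t½ = ln(2)/λ = 3.067 years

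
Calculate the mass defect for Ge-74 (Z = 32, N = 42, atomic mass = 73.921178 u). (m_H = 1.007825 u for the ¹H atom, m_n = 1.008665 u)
Δm = Z·m_H + N·m_n − M = 0.6932 u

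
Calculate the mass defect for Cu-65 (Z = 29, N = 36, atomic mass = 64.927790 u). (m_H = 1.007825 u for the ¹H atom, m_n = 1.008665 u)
Δm = Z·m_H + N·m_n − M = 0.6111 u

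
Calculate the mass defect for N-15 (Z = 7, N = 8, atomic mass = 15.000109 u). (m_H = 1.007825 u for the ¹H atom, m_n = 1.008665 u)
Δm = Z·m_H + N·m_n − M = 0.124 u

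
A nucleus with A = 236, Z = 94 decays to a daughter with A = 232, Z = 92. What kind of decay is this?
ΔA = -4, ΔZ = -2 ⇒ alpha decay (α)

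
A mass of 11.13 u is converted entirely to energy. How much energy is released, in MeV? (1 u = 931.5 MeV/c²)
E = mc² = 10370 MeV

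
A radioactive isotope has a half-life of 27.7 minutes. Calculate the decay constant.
λ = ln(2)/t½ = 0.02502 minute⁻¹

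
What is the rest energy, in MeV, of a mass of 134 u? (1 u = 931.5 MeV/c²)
E = mc² = 1.248e5 MeV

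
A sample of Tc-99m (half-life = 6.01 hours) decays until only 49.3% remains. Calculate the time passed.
t = t½ × log₂(N₀/N) = 6.132 hours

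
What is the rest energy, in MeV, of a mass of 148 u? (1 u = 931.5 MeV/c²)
E = mc² = 1.379e5 MeV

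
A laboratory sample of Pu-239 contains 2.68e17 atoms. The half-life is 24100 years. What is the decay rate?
A = λN = 7.708e12 decays/year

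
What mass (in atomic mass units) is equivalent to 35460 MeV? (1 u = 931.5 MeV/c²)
m = E/c² = 38.07 u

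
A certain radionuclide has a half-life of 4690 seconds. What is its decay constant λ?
λ = ln(2)/t½ = 1.478e-4 second⁻¹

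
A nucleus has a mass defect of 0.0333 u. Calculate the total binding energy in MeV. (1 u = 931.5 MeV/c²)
B.E. = Δm × 931.5 = 31.02 MeV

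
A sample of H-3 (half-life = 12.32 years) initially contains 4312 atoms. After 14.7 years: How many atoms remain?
N = N₀(1/2)^(t/t½) = 1886 atoms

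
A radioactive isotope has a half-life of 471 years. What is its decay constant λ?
λ = ln(2)/t½ = 0.001472 year⁻¹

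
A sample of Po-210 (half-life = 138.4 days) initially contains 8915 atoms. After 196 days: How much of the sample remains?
N = N₀(1/2)^(t/t½) = 3340 atoms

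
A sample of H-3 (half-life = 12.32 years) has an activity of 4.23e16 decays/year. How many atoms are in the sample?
N = A/λ = 7.518e17 atoms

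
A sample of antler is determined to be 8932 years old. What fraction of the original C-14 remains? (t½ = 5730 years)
N/N₀ = (1/2)^(t/t½) = 0.3394 = 33.9%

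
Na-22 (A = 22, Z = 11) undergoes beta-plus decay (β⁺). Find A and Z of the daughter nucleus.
Daughter: A = 22, Z = 10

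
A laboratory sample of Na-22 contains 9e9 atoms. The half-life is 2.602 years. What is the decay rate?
A = λN = 2.398e9 decays/year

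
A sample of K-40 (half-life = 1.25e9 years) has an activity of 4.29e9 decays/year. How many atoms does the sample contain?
N = A/λ = 7.736e18 atoms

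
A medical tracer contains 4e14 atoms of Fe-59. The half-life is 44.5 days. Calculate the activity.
A = λN = 6.231e12 decays/day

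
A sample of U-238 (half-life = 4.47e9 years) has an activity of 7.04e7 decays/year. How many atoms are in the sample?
N = A/λ = 4.54e17 atoms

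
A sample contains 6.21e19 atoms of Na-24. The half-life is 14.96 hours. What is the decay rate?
A = λN = 2.877e18 decays/hour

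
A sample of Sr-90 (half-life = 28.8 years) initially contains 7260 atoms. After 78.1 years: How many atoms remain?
N = N₀(1/2)^(t/t½) = 1108 atoms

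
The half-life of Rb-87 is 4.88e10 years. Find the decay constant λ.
λ = ln(2)/t½ = 1.42e-11 year⁻¹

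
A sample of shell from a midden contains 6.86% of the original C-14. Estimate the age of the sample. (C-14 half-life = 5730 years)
Age = t½ × log₂(1/ratio) = 22150 years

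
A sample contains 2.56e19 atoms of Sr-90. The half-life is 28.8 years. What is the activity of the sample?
A = λN = 6.161e17 decays/year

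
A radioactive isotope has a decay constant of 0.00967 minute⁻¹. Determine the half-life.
t½ = ln(2)/λ = 71.68 minutes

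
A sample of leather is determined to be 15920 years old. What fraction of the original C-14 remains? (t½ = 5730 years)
N/N₀ = (1/2)^(t/t½) = 0.1458 = 14.6%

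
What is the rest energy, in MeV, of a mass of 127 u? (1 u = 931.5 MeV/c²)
E = mc² = 1.183e5 MeV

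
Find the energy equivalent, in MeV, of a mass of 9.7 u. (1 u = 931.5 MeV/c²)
E = mc² = 9036 MeV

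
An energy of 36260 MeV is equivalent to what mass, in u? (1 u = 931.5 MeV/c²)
m = E/c² = 38.93 u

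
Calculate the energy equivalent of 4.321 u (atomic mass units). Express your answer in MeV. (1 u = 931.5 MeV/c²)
E = mc² = 4025 MeV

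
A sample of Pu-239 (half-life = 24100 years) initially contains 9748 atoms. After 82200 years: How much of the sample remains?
N = N₀(1/2)^(t/t½) = 916.6 atoms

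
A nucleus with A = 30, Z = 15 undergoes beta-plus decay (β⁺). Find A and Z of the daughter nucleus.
Daughter: A = 30, Z = 14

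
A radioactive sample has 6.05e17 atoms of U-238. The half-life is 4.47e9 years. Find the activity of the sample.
A = λN = 9.382e7 decays/year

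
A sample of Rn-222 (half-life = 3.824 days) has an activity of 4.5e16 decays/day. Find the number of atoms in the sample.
N = A/λ = 2.483e17 atoms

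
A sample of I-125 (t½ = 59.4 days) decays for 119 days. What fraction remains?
N/N₀ = (1/2)^(t/t½) = 0.2494 = 24.9%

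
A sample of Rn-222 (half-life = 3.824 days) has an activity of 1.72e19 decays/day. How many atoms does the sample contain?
N = A/λ = 9.489e19 atoms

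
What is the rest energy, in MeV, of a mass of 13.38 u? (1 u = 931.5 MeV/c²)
E = mc² = 12460 MeV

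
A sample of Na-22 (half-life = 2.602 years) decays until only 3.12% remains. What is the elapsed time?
t = t½ × log₂(N₀/N) = 13.02 years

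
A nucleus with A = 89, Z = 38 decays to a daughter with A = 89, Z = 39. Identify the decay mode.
ΔA = 0, ΔZ = +1 ⇒ beta-minus decay (β⁻)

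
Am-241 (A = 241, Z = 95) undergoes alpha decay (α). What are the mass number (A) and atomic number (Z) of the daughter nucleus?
Daughter: A = 237, Z = 93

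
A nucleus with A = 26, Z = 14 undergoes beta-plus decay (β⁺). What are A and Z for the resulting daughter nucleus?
Daughter: A = 26, Z = 13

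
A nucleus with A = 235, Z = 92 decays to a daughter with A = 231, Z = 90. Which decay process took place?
ΔA = -4, ΔZ = -2 ⇒ alpha decay (α)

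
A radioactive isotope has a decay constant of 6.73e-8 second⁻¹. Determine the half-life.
t½ = ln(2)/λ = 1.03e7 seconds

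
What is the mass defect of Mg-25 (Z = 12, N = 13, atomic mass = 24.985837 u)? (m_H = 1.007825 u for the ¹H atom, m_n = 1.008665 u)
Δm = Z·m_H + N·m_n − M = 0.2207 u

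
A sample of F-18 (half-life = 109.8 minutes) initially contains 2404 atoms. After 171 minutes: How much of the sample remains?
N = N₀(1/2)^(t/t½) = 816.8 atoms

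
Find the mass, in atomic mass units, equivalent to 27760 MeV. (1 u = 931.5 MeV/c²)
m = E/c² = 29.8 u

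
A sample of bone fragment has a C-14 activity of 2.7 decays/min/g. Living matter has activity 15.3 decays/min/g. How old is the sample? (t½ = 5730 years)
Age = t½ × log₂(A₀/A) = 14340 years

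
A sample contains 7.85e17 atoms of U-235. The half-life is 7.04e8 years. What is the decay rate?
A = λN = 7.729e8 decays/year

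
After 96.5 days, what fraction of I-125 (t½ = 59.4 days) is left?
N/N₀ = (1/2)^(t/t½) = 0.3243 = 32.4%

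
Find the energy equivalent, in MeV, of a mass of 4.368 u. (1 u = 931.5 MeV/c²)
E = mc² = 4069 MeV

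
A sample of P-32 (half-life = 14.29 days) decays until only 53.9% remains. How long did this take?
t = t½ × log₂(N₀/N) = 12.74 days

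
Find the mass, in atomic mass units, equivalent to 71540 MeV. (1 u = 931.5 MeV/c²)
m = E/c² = 76.8 u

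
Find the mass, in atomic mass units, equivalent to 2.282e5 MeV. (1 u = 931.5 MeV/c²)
m = E/c² = 245 u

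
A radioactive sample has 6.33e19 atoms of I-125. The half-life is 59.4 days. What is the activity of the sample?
A = λN = 7.387e17 decays/day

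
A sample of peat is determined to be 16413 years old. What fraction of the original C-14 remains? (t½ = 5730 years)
N/N₀ = (1/2)^(t/t½) = 0.1373 = 13.7%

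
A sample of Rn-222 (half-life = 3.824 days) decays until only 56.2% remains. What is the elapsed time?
t = t½ × log₂(N₀/N) = 3.179 days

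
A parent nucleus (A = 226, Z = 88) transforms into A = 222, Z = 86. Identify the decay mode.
ΔA = -4, ΔZ = -2 ⇒ alpha decay (α)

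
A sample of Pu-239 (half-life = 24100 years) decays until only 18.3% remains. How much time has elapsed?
t = t½ × log₂(N₀/N) = 59050 years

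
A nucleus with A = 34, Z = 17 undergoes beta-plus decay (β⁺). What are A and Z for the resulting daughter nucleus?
Daughter: A = 34, Z = 16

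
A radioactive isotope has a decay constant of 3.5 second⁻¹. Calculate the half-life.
t½ = ln(2)/λ = 0.198 seconds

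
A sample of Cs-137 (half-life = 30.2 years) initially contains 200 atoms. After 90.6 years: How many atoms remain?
N = N₀(1/2)^(t/t½) = 25 atoms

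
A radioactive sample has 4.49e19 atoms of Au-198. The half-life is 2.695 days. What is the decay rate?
A = λN = 1.155e19 decays/day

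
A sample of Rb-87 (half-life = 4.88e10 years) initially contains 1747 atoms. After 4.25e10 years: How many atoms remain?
N = N₀(1/2)^(t/t½) = 955.3 atoms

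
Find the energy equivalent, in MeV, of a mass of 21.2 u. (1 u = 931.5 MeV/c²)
E = mc² = 19750 MeV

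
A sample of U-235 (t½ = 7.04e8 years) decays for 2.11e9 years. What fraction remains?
N/N₀ = (1/2)^(t/t½) = 0.1252 = 12.5%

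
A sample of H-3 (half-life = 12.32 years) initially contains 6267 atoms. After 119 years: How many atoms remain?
N = N₀(1/2)^(t/t½) = 7.751 atoms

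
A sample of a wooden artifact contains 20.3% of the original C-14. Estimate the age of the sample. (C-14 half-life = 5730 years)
Age = t½ × log₂(1/ratio) = 13180 years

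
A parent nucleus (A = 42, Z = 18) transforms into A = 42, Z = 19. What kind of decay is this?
ΔA = 0, ΔZ = +1 ⇒ beta-minus decay (β⁻)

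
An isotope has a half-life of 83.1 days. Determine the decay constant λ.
λ = ln(2)/t½ = 0.008341 day⁻¹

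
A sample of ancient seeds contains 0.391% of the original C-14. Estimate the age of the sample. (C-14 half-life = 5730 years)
Age = t½ × log₂(1/ratio) = 45830 years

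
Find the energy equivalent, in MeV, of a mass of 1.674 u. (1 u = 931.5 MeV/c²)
E = mc² = 1559 MeV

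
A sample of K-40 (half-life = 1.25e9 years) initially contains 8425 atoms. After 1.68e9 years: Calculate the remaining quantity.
N = N₀(1/2)^(t/t½) = 3319 atoms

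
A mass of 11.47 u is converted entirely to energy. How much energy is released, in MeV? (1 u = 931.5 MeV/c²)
E = mc² = 10680 MeV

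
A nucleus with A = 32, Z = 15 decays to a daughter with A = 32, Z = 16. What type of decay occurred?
ΔA = 0, ΔZ = +1 ⇒ beta-minus decay (β⁻)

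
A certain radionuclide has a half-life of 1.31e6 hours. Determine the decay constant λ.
λ = ln(2)/t½ = 5.291e-7 hour⁻¹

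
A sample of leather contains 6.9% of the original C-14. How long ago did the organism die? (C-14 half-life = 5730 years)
Age = t½ × log₂(1/ratio) = 22100 years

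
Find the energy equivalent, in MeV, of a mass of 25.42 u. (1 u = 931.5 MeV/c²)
E = mc² = 23680 MeV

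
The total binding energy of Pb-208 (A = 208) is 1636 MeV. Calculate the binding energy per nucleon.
B.E./A = 1636/208 = 7.865 MeV/nucleon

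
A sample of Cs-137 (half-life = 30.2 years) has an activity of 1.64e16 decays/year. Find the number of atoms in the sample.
N = A/λ = 7.145e17 atoms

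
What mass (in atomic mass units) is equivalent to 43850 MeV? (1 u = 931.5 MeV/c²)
m = E/c² = 47.07 u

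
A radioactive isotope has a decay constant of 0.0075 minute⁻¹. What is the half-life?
t½ = ln(2)/λ = 92.42 minutes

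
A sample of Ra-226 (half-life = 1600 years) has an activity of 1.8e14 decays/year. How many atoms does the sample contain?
N = A/λ = 4.155e17 atoms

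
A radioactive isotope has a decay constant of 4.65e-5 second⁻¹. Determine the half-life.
t½ = ln(2)/λ = 14910 seconds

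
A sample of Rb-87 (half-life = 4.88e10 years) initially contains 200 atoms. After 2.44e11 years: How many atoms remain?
N = N₀(1/2)^(t/t½) = 6.25 atoms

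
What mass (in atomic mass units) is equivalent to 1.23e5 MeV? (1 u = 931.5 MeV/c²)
m = E/c² = 132 u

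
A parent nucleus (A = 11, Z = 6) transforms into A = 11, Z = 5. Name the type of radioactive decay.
ΔA = 0, ΔZ = -1 ⇒ beta-plus decay (β⁺) or electron capture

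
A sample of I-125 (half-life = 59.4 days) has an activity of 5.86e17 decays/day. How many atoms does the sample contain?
N = A/λ = 5.022e19 atoms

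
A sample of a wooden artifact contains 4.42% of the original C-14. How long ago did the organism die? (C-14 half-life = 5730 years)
Age = t½ × log₂(1/ratio) = 25780 years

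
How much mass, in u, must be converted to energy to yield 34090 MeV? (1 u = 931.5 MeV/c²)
m = E/c² = 36.6 u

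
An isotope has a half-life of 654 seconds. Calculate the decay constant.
λ = ln(2)/t½ = 0.00106 second⁻¹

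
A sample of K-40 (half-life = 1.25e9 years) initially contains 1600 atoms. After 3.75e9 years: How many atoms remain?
N = N₀(1/2)^(t/t½) = 200 atoms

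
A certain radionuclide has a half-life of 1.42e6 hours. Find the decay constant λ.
λ = ln(2)/t½ = 4.881e-7 hour⁻¹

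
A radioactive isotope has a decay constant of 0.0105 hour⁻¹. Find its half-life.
t½ = ln(2)/λ = 66.01 hours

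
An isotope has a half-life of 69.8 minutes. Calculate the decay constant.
λ = ln(2)/t½ = 0.00993 minute⁻¹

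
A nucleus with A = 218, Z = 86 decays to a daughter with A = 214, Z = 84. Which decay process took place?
ΔA = -4, ΔZ = -2 ⇒ alpha decay (α)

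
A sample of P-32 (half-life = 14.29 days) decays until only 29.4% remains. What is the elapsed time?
t = t½ × log₂(N₀/N) = 25.24 days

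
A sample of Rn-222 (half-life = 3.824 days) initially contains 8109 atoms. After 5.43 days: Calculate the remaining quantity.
N = N₀(1/2)^(t/t½) = 3030 atoms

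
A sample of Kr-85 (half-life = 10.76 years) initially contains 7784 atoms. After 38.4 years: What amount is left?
N = N₀(1/2)^(t/t½) = 656 atoms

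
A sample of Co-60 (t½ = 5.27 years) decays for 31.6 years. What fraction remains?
N/N₀ = (1/2)^(t/t½) = 0.01567 = 1.57%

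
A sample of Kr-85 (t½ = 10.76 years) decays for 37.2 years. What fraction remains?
N/N₀ = (1/2)^(t/t½) = 0.09105 = 9.1%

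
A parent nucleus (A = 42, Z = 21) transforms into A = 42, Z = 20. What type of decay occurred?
ΔA = 0, ΔZ = -1 ⇒ beta-plus decay (β⁺) or electron capture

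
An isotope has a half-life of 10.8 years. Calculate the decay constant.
λ = ln(2)/t½ = 0.06418 year⁻¹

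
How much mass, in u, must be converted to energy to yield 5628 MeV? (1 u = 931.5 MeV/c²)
m = E/c² = 6.042 u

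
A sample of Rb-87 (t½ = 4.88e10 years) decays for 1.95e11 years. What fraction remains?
N/N₀ = (1/2)^(t/t½) = 0.06268 = 6.27%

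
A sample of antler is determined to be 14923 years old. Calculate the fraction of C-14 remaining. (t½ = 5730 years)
N/N₀ = (1/2)^(t/t½) = 0.1644 = 16.4%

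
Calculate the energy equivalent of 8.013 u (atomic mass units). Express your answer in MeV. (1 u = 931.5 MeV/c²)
E = mc² = 7464 MeV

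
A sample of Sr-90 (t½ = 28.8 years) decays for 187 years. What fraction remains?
N/N₀ = (1/2)^(t/t½) = 0.0111 = 1.11%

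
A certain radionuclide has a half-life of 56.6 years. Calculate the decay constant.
λ = ln(2)/t½ = 0.01225 year⁻¹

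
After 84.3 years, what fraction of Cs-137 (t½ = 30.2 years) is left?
N/N₀ = (1/2)^(t/t½) = 0.1444 = 14.4%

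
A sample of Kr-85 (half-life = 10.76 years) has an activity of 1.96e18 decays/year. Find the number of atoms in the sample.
N = A/λ = 3.043e19 atoms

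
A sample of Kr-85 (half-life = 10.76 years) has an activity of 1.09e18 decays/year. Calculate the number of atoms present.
N = A/λ = 1.692e19 atoms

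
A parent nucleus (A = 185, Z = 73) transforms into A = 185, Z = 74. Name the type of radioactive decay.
ΔA = 0, ΔZ = +1 ⇒ beta-minus decay (β⁻)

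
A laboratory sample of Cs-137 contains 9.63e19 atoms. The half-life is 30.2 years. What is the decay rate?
A = λN = 2.21e18 decays/year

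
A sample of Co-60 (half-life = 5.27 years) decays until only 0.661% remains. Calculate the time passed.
t = t½ × log₂(N₀/N) = 38.16 years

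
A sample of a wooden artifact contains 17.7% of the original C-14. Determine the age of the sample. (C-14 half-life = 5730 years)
Age = t½ × log₂(1/ratio) = 14310 years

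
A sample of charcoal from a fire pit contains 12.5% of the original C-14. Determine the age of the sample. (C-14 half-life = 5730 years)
Age = t½ × log₂(1/ratio) = 17190 years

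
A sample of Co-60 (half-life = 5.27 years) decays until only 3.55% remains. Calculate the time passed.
t = t½ × log₂(N₀/N) = 25.38 years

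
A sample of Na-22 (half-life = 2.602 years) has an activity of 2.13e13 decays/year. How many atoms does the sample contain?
N = A/λ = 7.996e13 atoms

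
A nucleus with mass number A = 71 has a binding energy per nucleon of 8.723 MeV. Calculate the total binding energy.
B.E. = 8.723 × 71 = 619.3 MeV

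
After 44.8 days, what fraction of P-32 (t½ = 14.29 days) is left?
N/N₀ = (1/2)^(t/t½) = 0.1138 = 11.4%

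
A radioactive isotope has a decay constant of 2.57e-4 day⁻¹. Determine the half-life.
t½ = ln(2)/λ = 2697 days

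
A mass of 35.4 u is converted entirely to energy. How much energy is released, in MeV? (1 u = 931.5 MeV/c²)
E = mc² = 32980 MeV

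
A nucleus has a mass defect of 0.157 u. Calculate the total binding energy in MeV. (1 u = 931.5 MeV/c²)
B.E. = Δm × 931.5 = 146.2 MeV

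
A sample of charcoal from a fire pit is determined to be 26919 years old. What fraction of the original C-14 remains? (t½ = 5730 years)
N/N₀ = (1/2)^(t/t½) = 0.03853 = 3.85%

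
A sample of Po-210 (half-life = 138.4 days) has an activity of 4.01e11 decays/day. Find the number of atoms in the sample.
N = A/λ = 8.007e13 atoms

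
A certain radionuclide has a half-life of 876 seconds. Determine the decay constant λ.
λ = ln(2)/t½ = 7.913e-4 second⁻¹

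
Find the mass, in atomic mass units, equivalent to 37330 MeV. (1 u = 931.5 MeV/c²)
m = E/c² = 40.08 u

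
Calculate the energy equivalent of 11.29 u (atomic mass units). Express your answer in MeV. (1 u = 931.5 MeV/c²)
E = mc² = 10520 MeV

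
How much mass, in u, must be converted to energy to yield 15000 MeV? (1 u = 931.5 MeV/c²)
m = E/c² = 16.1 u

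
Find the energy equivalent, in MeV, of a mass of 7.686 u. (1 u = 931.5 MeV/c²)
E = mc² = 7160 MeV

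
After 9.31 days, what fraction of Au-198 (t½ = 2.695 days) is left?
N/N₀ = (1/2)^(t/t½) = 0.09122 = 9.12%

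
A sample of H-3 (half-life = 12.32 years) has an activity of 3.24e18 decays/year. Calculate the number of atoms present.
N = A/λ = 5.759e19 atoms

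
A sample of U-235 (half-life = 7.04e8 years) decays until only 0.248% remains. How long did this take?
t = t½ × log₂(N₀/N) = 6.093e9 years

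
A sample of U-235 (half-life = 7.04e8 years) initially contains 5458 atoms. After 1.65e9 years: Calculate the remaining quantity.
N = N₀(1/2)^(t/t½) = 1075 atoms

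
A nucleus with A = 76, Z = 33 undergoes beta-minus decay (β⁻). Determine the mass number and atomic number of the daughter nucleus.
Daughter: A = 76, Z = 34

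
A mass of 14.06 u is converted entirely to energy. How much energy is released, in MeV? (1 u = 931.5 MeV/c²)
E = mc² = 13100 MeV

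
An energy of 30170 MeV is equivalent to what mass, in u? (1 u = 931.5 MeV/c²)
m = E/c² = 32.39 u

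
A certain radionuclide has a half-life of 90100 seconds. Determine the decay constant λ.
λ = ln(2)/t½ = 7.693e-6 second⁻¹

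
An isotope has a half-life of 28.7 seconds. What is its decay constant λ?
λ = ln(2)/t½ = 0.02415 second⁻¹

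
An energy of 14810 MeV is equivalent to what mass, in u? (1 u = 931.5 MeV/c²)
m = E/c² = 15.9 u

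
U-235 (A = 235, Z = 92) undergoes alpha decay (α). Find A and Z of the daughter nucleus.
Daughter: A = 231, Z = 90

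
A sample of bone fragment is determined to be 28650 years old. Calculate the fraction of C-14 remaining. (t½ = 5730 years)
N/N₀ = (1/2)^(t/t½) = 0.03125 = 3.12%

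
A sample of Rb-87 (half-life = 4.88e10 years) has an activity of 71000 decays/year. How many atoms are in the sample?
N = A/λ = 4.999e15 atoms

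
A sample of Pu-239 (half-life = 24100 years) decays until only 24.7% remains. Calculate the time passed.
t = t½ × log₂(N₀/N) = 48620 years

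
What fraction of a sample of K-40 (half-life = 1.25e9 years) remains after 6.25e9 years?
N/N₀ = (1/2)^(t/t½) = 0.03125 = 3.12%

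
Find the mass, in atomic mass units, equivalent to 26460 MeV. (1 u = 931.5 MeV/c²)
m = E/c² = 28.41 u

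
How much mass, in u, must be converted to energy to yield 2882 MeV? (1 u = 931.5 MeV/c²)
m = E/c² = 3.094 u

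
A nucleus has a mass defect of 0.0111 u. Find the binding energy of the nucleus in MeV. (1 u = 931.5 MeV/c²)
B.E. = Δm × 931.5 = 10.34 MeV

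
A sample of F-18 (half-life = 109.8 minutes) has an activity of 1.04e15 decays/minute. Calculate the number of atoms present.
N = A/λ = 1.647e17 atoms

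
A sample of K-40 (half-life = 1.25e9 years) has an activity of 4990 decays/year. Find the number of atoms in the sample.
N = A/λ = 8.999e12 atoms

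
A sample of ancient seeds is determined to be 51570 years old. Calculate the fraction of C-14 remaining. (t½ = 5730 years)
N/N₀ = (1/2)^(t/t½) = 0.001953 = 0.195%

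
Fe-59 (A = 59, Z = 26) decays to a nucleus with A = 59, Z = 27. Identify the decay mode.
ΔA = 0, ΔZ = +1 ⇒ beta-minus decay (β⁻)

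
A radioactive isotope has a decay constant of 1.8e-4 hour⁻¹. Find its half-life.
t½ = ln(2)/λ = 3851 hours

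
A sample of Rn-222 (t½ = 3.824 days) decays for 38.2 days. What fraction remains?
N/N₀ = (1/2)^(t/t½) = 9.837e-4 = 0.0984%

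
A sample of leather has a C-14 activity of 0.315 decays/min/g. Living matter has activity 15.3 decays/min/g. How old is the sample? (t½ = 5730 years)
Age = t½ × log₂(A₀/A) = 32100 years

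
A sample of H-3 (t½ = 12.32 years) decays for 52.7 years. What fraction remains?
N/N₀ = (1/2)^(t/t½) = 0.05156 = 5.16%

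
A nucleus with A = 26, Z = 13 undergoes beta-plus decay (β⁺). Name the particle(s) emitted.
β⁺: positron (e⁺) + neutrino (νₑ)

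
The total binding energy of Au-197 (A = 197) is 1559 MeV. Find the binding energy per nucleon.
B.E./A = 1559/197 = 7.914 MeV/nucleon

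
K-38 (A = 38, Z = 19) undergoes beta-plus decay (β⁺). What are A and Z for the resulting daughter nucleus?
Daughter: A = 38, Z = 18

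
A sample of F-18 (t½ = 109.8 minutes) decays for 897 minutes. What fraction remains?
N/N₀ = (1/2)^(t/t½) = 0.003473 = 0.347%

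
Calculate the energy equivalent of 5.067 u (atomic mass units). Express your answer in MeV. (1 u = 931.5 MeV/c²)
E = mc² = 4720 MeV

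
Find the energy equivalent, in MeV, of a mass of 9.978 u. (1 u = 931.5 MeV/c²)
E = mc² = 9295 MeV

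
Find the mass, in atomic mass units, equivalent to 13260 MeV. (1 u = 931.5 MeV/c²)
m = E/c² = 14.24 u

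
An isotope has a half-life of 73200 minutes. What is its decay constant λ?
λ = ln(2)/t½ = 9.469e-6 minute⁻¹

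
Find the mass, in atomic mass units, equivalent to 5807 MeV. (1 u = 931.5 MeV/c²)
m = E/c² = 6.234 u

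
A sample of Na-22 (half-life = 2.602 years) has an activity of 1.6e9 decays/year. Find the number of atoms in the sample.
N = A/λ = 6.006e9 atoms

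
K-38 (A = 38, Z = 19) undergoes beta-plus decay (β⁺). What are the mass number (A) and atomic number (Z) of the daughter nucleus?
Daughter: A = 38, Z = 18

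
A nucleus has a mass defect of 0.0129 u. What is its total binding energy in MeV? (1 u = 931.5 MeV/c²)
B.E. = Δm × 931.5 = 12.02 MeV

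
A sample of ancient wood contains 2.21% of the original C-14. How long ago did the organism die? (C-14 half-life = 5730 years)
Age = t½ × log₂(1/ratio) = 31510 years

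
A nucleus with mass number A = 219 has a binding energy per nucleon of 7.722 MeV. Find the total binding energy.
B.E. = 7.722 × 219 = 1691 MeV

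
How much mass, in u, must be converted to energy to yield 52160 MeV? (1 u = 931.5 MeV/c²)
m = E/c² = 56 u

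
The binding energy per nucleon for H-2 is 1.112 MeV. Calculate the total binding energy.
B.E. = 1.112 × 2 = 2.224 MeV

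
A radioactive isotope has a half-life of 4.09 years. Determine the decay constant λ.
λ = ln(2)/t½ = 0.1695 year⁻¹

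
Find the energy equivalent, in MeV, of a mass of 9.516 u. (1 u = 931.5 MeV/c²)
E = mc² = 8864 MeV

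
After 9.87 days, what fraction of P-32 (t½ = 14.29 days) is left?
N/N₀ = (1/2)^(t/t½) = 0.6196 = 62%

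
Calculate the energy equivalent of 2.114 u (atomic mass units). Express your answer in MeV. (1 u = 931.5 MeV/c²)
E = mc² = 1969 MeV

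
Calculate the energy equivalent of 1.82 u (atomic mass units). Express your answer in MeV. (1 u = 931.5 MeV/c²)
E = mc² = 1695 MeV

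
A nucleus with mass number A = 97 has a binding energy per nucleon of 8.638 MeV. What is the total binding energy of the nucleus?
B.E. = 8.638 × 97 = 837.9 MeV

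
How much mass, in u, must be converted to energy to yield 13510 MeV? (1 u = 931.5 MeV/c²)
m = E/c² = 14.5 u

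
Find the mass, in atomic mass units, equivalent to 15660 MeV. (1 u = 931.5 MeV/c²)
m = E/c² = 16.81 u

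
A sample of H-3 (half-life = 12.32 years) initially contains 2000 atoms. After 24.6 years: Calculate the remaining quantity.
N = N₀(1/2)^(t/t½) = 501.1 atoms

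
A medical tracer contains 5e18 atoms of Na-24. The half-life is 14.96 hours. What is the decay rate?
A = λN = 2.317e17 decays/hour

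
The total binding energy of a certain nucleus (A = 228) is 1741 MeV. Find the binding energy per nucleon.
B.E./A = 1741/228 = 7.636 MeV/nucleon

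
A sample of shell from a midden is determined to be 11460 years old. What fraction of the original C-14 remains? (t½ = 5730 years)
N/N₀ = (1/2)^(t/t½) = 0.25 = 25%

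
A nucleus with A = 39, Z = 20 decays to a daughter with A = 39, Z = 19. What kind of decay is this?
ΔA = 0, ΔZ = -1 ⇒ beta-plus decay (β⁺) or electron capture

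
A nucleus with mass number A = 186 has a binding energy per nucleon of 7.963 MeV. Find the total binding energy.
B.E. = 7.963 × 186 = 1481 MeV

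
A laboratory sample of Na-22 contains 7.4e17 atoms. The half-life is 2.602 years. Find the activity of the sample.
A = λN = 1.971e17 decays/year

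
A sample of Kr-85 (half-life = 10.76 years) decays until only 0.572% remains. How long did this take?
t = t½ × log₂(N₀/N) = 80.16 years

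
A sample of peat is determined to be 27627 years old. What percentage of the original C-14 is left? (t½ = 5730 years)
N/N₀ = (1/2)^(t/t½) = 0.03537 = 3.54%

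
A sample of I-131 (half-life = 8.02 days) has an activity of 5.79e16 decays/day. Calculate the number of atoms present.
N = A/λ = 6.699e17 atoms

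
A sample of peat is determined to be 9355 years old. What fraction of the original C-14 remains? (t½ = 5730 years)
N/N₀ = (1/2)^(t/t½) = 0.3225 = 32.2%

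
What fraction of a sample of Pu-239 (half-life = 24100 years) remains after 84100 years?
N/N₀ = (1/2)^(t/t½) = 0.08903 = 8.9%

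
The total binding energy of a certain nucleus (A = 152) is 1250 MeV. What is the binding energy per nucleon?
B.E./A = 1250/152 = 8.224 MeV/nucleon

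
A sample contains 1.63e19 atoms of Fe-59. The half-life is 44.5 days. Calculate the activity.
A = λN = 2.539e17 decays/day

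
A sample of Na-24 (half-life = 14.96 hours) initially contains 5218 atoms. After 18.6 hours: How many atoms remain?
N = N₀(1/2)^(t/t½) = 2204 atoms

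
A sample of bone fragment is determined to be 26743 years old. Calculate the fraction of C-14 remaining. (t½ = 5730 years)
N/N₀ = (1/2)^(t/t½) = 0.03936 = 3.94%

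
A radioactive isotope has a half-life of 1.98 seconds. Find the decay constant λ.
λ = ln(2)/t½ = 0.3501 second⁻¹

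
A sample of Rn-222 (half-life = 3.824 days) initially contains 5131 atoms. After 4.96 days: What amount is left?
N = N₀(1/2)^(t/t½) = 2088 atoms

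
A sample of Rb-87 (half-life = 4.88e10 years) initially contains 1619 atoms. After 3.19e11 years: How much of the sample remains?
N = N₀(1/2)^(t/t½) = 17.44 atoms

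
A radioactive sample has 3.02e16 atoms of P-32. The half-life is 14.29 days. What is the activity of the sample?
A = λN = 1.465e15 decays/day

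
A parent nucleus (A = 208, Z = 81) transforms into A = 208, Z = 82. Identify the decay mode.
ΔA = 0, ΔZ = +1 ⇒ beta-minus decay (β⁻)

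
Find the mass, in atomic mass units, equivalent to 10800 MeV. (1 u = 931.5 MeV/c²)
m = E/c² = 11.59 u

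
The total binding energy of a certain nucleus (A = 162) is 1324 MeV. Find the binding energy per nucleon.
B.E./A = 1324/162 = 8.173 MeV/nucleon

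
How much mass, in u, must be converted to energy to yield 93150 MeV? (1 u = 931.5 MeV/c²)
m = E/c² = 100 u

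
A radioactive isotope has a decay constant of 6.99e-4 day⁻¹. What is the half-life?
t½ = ln(2)/λ = 991.6 days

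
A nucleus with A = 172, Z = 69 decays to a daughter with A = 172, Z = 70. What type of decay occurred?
ΔA = 0, ΔZ = +1 ⇒ beta-minus decay (β⁻)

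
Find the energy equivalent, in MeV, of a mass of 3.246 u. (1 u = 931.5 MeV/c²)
E = mc² = 3024 MeV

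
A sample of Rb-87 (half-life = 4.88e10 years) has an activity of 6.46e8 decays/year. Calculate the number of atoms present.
N = A/λ = 4.548e19 atoms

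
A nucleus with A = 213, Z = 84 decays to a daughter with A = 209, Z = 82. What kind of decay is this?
ΔA = -4, ΔZ = -2 ⇒ alpha decay (α)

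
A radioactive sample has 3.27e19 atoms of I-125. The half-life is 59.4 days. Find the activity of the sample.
A = λN = 3.816e17 decays/day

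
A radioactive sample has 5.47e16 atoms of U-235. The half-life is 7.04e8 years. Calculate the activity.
A = λN = 5.386e7 decays/year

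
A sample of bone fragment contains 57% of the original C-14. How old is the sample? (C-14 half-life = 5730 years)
Age = t½ × log₂(1/ratio) = 4647 years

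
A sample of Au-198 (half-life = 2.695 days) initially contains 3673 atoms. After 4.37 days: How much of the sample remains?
N = N₀(1/2)^(t/t½) = 1194 atoms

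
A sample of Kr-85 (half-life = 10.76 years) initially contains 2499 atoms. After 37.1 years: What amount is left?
N = N₀(1/2)^(t/t½) = 229 atoms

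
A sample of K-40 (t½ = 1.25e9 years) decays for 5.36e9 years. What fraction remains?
N/N₀ = (1/2)^(t/t½) = 0.05119 = 5.12%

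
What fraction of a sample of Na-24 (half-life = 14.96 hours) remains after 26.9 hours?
N/N₀ = (1/2)^(t/t½) = 0.2875 = 28.8%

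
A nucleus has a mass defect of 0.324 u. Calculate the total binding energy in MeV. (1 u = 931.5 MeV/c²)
B.E. = Δm × 931.5 = 301.8 MeV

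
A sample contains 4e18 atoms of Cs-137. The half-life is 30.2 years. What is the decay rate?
A = λN = 9.181e16 decays/year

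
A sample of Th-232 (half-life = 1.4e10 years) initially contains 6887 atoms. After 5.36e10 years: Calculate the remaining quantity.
N = N₀(1/2)^(t/t½) = 484.7 atoms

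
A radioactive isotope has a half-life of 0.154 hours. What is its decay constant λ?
λ = ln(2)/t½ = 4.501 hour⁻¹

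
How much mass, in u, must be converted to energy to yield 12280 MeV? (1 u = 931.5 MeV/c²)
m = E/c² = 13.18 u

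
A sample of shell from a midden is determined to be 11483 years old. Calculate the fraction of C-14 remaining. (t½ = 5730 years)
N/N₀ = (1/2)^(t/t½) = 0.2493 = 24.9%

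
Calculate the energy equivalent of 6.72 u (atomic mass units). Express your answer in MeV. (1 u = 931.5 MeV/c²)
E = mc² = 6260 MeV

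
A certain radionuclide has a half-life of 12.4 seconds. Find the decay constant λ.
λ = ln(2)/t½ = 0.0559 second⁻¹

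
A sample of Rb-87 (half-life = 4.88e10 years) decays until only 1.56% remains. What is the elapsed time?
t = t½ × log₂(N₀/N) = 2.929e11 years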